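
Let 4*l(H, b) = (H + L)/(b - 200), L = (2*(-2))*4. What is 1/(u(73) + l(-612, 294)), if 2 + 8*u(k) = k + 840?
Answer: 376/42189 ≈ 0.0089123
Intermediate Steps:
u(k) = 419/4 + k/8 (u(k) = -¼ + (k + 840)/8 = -¼ + (840 + k)/8 = -¼ + (105 + k/8) = 419/4 + k/8)
L = -16 (L = -4*4 = -16)
l(H, b) = (-16 + H)/(4*(-200 + b)) (l(H, b) = ((H - 16)/(b - 200))/4 = ((-16 + H)/(-200 + b))/4 = (-16 + H)/(4*(-200 + b)))
1/(u(73) + l(-612, 294)) = 1/((419/4 + (⅛)*73) + (-16 - 612)/(4*(-200 + 294))) = 1/((419/4 + 73/8) + (¼)*(-628)/94) = 1/(911/8 + (¼)*(1/94)*(-628)) = 1/(911/8 - 157/94) = 1/(42189/376) = 376/42189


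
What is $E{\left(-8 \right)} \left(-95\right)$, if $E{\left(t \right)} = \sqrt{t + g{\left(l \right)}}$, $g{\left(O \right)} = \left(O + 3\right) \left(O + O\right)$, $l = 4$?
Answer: $- 380 \sqrt{3} \approx -658.18$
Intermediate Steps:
$g{\left(O \right)} = 2 O \left(3 + O\right)$ ($g{\left(O \right)} = \left(3 + O\right) 2 O = 2 O \left(3 + O\right)$)
$E{\left(t \right)} = \sqrt{56 + t}$ ($E{\left(t \right)} = \sqrt{t + 2 \cdot 4 \left(3 + 4\right)} = \sqrt{t + 2 \cdot 4 \cdot 7} = \sqrt{t + 56} = \sqrt{56 + t}$)
$E{\left(-8 \right)} \left(-95\right) = \sqrt{56 - 8} \left(-95\right) = \sqrt{48} \left(-95\right) = 4 \sqrt{3} \left(-95\right) = - 380 \sqrt{3}$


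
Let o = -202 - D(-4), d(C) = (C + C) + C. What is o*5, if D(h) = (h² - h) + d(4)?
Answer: -1170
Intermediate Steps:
d(C) = 3*C (d(C) = 2*C + C = 3*C)
D(h) = 12 + h² - h (D(h) = (h² - h) + 3*4 = (h² - h) + 12 = 12 + h² - h)
o = -234 (o = -202 - (12 + (-4)² - 1*(-4)) = -202 - (12 + 16 + 4) = -202 - 1*32 = -202 - 32 = -234)
o*5 = -234*5 = -1170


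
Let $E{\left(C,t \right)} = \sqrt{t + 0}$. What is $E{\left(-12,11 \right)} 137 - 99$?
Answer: $-99 + 137 \sqrt{11} \approx 355.38$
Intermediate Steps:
$E{\left(C,t \right)} = \sqrt{t}$
$E{\left(-12,11 \right)} 137 - 99 = \sqrt{11} \cdot 137 - 99 = 137 \sqrt{11} - 99 = -99 + 137 \sqrt{11}$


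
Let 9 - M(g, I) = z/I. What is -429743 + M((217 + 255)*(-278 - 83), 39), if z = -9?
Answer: -5586539/13 ≈ -4.2973e+5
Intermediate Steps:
M(g, I) = 9 + 9/I (M(g, I) = 9 - (-9)/I = 9 + 9/I)
-429743 + M((217 + 255)*(-278 - 83), 39) = -429743 + (9 + 9/39) = -429743 + (9 + 9*(1/39)) = -429743 + (9 + 3/13) = -429743 + 120/13 = -5586539/13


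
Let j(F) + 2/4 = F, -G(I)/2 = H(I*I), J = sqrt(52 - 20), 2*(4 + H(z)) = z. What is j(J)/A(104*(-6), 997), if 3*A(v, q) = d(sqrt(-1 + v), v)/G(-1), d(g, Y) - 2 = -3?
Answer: 21/2 - 84*sqrt(2) ≈ -108.29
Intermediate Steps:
d(g, Y) = -1 (d(g, Y) = 2 - 3 = -1)
H(z) = -4 + z/2
J = 4*sqrt(2) (J = sqrt(32) = 4*sqrt(2) ≈ 5.6569)
G(I) = 8 - I**2 (G(I) = -2*(-4 + (I*I)/2) = -2*(-4 + I**2/2) = 8 - I**2)
j(F) = -1/2 + F
A(v, q) = -1/21 (A(v, q) = (-1/(8 - 1*(-1)**2))/3 = (-1/(8 - 1*1))/3 = (-1/(8 - 1))/3 = (-1/7)/3 = (-1*1/7)/3 = (1/3)*(-1/7) = -1/21)
j(J)/A(104*(-6), 997) = (-1/2 + 4*sqrt(2))/(-1/21) = (-1/2 + 4*sqrt(2))*(-21) = 21/2 - 84*sqrt(2)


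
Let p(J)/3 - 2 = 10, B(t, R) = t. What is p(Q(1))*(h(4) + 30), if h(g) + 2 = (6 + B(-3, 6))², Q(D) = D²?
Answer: 1332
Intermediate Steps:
p(J) = 36 (p(J) = 6 + 3*10 = 6 + 30 = 36)
h(g) = 7 (h(g) = -2 + (6 - 3)² = -2 + 3² = -2 + 9 = 7)
p(Q(1))*(h(4) + 30) = 36*(7 + 30) = 36*37 = 1332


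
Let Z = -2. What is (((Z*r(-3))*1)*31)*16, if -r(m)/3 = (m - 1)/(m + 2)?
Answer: 11904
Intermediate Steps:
r(m) = -3*(-1 + m)/(2 + m) (r(m) = -3*(m - 1)/(m + 2) = -3*(-1 + m)/(2 + m))
(((Z*r(-3))*1)*31)*16 = ((-6*(1 - 1*(-3))/(2 - 3)*1)*31)*16 = ((-6*(1 + 3)/(-1)*1)*31)*16 = ((-6*(-1)*4*1)*31)*16 = ((-2*(-12)*1)*31)*16 = ((24*1)*31)*16 = (24*31)*16 = 744*16 = 11904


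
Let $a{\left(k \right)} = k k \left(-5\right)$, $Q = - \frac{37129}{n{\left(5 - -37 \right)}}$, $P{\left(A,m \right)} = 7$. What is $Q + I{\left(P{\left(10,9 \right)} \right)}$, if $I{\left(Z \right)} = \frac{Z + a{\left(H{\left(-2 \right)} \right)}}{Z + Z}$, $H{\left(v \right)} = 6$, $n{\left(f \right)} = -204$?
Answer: $\frac{242257}{1428} \approx 169.65$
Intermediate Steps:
$Q = \frac{37129}{204}$ ($Q = - \frac{37129}{-204} = \left(-37129\right) \left(- \frac{1}{204}\right) = \frac{37129}{204} \approx 182.0$)
$a{\left(k \right)} = - 5 k^{2}$ ($a{\left(k \right)} = k^{2} \left(-5\right) = - 5 k^{2}$)
$I{\left(Z \right)} = \frac{-180 + Z}{2 Z}$ ($I{\left(Z \right)} = \frac{Z - 5 \cdot 6^{2}}{Z + Z} = \frac{Z - 180}{2 Z} = \left(Z - 180\right) \frac{1}{2 Z} = \left(-180 + Z\right) \frac{1}{2 Z} = \frac{-180 + Z}{2 Z}$)
$Q + I{\left(P{\left(10,9 \right)} \right)} = \frac{37129}{204} + \frac{-180 + 7}{2 \cdot 7} = \frac{37129}{204} + \frac{1}{2} \cdot \frac{1}{7} \left(-173\right) = \frac{37129}{204} - \frac{173}{14} = \frac{242257}{1428}$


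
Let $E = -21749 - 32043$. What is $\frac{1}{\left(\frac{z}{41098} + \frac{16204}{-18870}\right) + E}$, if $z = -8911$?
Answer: $- \frac{387759630}{20858783068241} \approx -1.859 \cdot 10^{-5}$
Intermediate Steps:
$E = -53792$ ($E = -21749 - 32043 = -53792$)
$\frac{1}{\left(\frac{z}{41098} + \frac{16204}{-18870}\right) + E} = \frac{1}{\left(- \frac{8911}{41098} + \frac{16204}{-18870}\right) - 53792} = \frac{1}{\left(\left(-8911\right) \frac{1}{41098} + 16204 \left(- \frac{1}{18870}\right)\right) - 53792} = \frac{1}{\left(- \frac{8911}{41098} - \frac{8102}{9435}\right) - 53792} = \frac{1}{- \frac{417051281}{387759630} - 53792} = \frac{1}{- \frac{20858783068241}{387759630}} = - \frac{387759630}{20858783068241}$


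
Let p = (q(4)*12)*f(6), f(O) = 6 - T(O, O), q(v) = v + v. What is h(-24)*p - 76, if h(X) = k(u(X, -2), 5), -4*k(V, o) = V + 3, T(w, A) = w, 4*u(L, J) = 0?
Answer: -76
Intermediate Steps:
u(L, J) = 0 (u(L, J) = (1/4)*0 = 0)
q(v) = 2*v
k(V, o) = -3/4 - V/4 (k(V, o) = -(V + 3)/4 = -(3 + V)/4 = -3/4 - V/4)
h(X) = -3/4 (h(X) = -3/4 - 1/4*0 = -3/4 + 0 = -3/4)
f(O) = 6 - O
p = 0 (p = ((2*4)*12)*(6 - 1*6) = (8*12)*(6 - 6) = 96*0 = 0)
h(-24)*p - 76 = -3/4*0 - 76 = 0 - 76 = -76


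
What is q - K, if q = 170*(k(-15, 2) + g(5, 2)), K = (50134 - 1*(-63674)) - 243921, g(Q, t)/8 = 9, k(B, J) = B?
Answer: 139803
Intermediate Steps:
g(Q, t) = 72 (g(Q, t) = 8*9 = 72)
K = -130113 (K = (50134 + 63674) - 243921 = 113808 - 243921 = -130113)
q = 9690 (q = 170*(-15 + 72) = 170*57 = 9690)
q - K = 9690 - 1*(-130113) = 9690 + 130113 = 139803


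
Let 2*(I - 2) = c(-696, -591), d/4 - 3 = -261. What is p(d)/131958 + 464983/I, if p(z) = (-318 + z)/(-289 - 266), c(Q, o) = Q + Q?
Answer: -126125240331/188245418 ≈ -670.00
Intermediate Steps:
d = -1032 (d = 12 + 4*(-261) = 12 - 1044 = -1032)
c(Q, o) = 2*Q
p(z) = 106/185 - z/555 (p(z) = (-318 + z)/(-555) = (-318 + z)*(-1/555) = 106/185 - z/555)
I = -694 (I = 2 + (2*(-696))/2 = 2 + (1/2)*(-1392) = 2 - 696 = -694)
p(d)/131958 + 464983/I = (106/185 - 1/555*(-1032))/131958 + 464983/(-694) = (106/185 + 344/185)*(1/131958) + 464983*(-1/694) = (90/37)*(1/131958) - 464983/694 = 5/271247 - 464983/694 = -126125240331/188245418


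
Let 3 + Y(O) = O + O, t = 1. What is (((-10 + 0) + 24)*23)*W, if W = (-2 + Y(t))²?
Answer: 2898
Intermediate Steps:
Y(O) = -3 + 2*O (Y(O) = -3 + (O + O) = -3 + 2*O)
W = 9 (W = (-2 + (-3 + 2*1))² = (-2 + (-3 + 2))² = (-2 - 1)² = (-3)² = 9)
(((-10 + 0) + 24)*23)*W = (((-10 + 0) + 24)*23)*9 = ((-10 + 24)*23)*9 = (14*23)*9 = 322*9 = 2898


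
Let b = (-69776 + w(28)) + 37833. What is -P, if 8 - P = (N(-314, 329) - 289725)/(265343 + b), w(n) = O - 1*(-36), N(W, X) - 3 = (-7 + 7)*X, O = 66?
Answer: -359623/38917 ≈ -9.2408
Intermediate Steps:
N(W, X) = 3 (N(W, X) = 3 + (-7 + 7)*X = 3 + 0*X = 3 + 0 = 3)
w(n) = 102 (w(n) = 66 - 1*(-36) = 66 + 36 = 102)
b = -31841 (b = (-69776 + 102) + 37833 = -69674 + 37833 = -31841)
P = 359623/38917 (P = 8 - (3 - 289725)/(265343 - 31841) = 8 - (-289722)/233502 = 8 - 1*(-48287/38917) = 8 + 48287/38917 = 359623/38917 ≈ 9.2408)
-P = -1*359623/38917 = -359623/38917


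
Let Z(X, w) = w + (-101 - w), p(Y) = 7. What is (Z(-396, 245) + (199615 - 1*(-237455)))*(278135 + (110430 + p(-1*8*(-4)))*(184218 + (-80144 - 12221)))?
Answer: 4432721858867224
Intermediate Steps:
Z(X, w) = -101
(Z(-396, 245) + (199615 - 1*(-237455)))*(278135 + (110430 + p(-1*8*(-4)))*(184218 + (-80144 - 12221))) = (-101 + (199615 - 1*(-237455)))*(278135 + (110430 + 7)*(184218 + (-80144 - 12221))) = (-101 + (199615 + 237455))*(278135 + 110437*(184218 - 92365)) = (-101 + 437070)*(278135 + 110437*91853) = 436969*(278135 + 10143969761) = 436969*10144247896 = 4432721858867224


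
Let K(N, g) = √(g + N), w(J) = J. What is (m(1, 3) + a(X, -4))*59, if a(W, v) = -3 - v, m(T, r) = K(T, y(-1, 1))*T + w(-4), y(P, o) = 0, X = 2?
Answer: -118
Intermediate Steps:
K(N, g) = √(N + g)
m(T, r) = -4 + T^(3/2) (m(T, r) = √(T + 0)*T - 4 = √T*T - 4 = T^(3/2) - 4 = -4 + T^(3/2))
(m(1, 3) + a(X, -4))*59 = ((-4 + 1^(3/2)) + (-3 - 1*(-4)))*59 = ((-4 + 1) + (-3 + 4))*59 = (-3 + 1)*59 = -2*59 = -118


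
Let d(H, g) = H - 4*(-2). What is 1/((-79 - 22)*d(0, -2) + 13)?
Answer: -1/795 ≈ -0.0012579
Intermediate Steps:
d(H, g) = 8 + H (d(H, g) = H + 8 = 8 + H)
1/((-79 - 22)*d(0, -2) + 13) = 1/((-79 - 22)*(8 + 0) + 13) = 1/(-101*8 + 13) = 1/(-808 + 13) = 1/(-795) = -1/795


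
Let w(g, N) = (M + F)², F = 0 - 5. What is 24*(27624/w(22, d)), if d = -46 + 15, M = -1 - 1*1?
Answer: 662976/49 ≈ 13530.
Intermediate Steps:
M = -2 (M = -1 - 1 = -2)
F = -5
d = -31
w(g, N) = 49 (w(g, N) = (-2 - 5)² = (-7)² = 49)
24*(27624/w(22, d)) = 24*(27624/49) = 662976/49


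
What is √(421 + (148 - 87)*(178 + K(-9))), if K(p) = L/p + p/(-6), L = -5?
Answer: √410558/6 ≈ 106.79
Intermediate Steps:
K(p) = -5/p - p/6 (K(p) = -5/p + p/(-6) = -5/p + p*(-⅙) = -5/p - p/6)
√(421 + (148 - 87)*(178 + K(-9))) = √(421 + (148 - 87)*(178 + (-5/(-9) - ⅙*(-9)))) = √(421 + 61*(178 + (-5*(-⅑) + 3/2))) = √(421 + 61*(178 + (5/9 + 3/2))) = √(421 + 61*(178 + 37/18)) = √(421 + 61*(3241/18)) = √(421 + 197701/18) = √(205279/18) = √410558/6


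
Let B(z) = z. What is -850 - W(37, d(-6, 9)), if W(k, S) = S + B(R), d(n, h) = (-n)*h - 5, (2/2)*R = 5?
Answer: -904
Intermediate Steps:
R = 5
d(n, h) = -5 - h*n (d(n, h) = -h*n - 5 = -5 - h*n)
W(k, S) = 5 + S (W(k, S) = S + 5 = 5 + S)
-850 - W(37, d(-6, 9)) = -850 - (5 + (-5 - 1*9*(-6))) = -850 - (5 + (-5 + 54)) = -850 - (5 + 49) = -850 - 1*54 = -850 - 54 = -904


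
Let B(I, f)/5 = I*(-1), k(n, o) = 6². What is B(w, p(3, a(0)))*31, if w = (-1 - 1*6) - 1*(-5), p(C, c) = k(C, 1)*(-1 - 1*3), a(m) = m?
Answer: 310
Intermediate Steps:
k(n, o) = 36
p(C, c) = -144 (p(C, c) = 36*(-1 - 1*3) = 36*(-1 - 3) = 36*(-4) = -144)
w = -2 (w = (-1 - 6) + 5 = -7 + 5 = -2)
B(I, f) = -5*I (B(I, f) = 5*(I*(-1)) = 5*(-I) = -5*I)
B(w, p(3, a(0)))*31 = -5*(-2)*31 = 10*31 = 310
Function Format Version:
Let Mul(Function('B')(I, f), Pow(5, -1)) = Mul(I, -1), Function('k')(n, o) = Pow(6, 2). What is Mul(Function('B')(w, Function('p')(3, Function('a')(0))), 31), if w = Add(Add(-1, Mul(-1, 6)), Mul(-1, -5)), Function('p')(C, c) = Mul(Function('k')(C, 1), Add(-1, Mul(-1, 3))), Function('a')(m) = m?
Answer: 310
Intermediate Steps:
Function('k')(n, o) = 36
Function('p')(C, c) = -144 (Function('p')(C, c) = Mul(36, Add(-1, Mul(-1, 3))) = Mul(36, Add(-1, -3)) = Mul(36, -4) = -144)
w = -2 (w = Add(Add(-1, -6), 5) = Add(-7, 5) = -2)
Function('B')(I, f) = Mul(-5, I) (Function('B')(I, f) = Mul(5, Mul(I, -1)) = Mul(5, Mul(-1, I)) = Mul(-5, I))
Mul(Function('B')(w, Function('p')(3, Function('a')(0))), 31) = Mul(Mul(-5, -2), 31) = Mul(10, 31) = 310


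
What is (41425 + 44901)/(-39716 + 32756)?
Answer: -43163/3480 ≈ -12.403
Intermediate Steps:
(41425 + 44901)/(-39716 + 32756) = 86326/(-6960) = 86326*(-1/6960) = -43163/3480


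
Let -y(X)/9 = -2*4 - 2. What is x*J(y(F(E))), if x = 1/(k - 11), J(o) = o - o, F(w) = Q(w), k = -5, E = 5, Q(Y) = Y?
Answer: 0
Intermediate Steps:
F(w) = w
y(X) = 90 (y(X) = -9*(-2*4 - 2) = -9*(-8 - 2) = -9*(-10) = 90)
J(o) = 0
x = -1/16 (x = 1/(-5 - 11) = 1/(-16) = -1/16 ≈ -0.062500)
x*J(y(F(E))) = -1/16*0 = 0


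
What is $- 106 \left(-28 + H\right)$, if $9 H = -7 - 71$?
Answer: $\frac{11660}{3} \approx 3886.7$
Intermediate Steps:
$H = - \frac{26}{3}$ ($H = \frac{-7 - 71}{9} = \frac{1}{9} \left(-78\right) = - \frac{26}{3} \approx -8.6667$)
$- 106 \left(-28 + H\right) = - 106 \left(-28 - \frac{26}{3}\right) = \left(-106\right) \left(- \frac{110}{3}\right) = \frac{11660}{3}$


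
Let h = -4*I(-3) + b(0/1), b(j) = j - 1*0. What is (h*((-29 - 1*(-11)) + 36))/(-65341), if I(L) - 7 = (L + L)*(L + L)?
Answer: 3096/65341 ≈ 0.047382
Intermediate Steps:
b(j) = j (b(j) = j + 0 = j)
I(L) = 7 + 4*L² (I(L) = 7 + (L + L)*(L + L) = 7 + (2*L)*(2*L) = 7 + 4*L²)
h = -172 (h = -4*(7 + 4*(-3)²) + 0/1 = -4*(7 + 4*9) + 0*1 = -4*(7 + 36) + 0 = -4*43 + 0 = -172 + 0 = -172)
(h*((-29 - 1*(-11)) + 36))/(-65341) = -172*((-29 - 1*(-11)) + 36)/(-65341) = -172*((-29 + 11) + 36)*(-1/65341) = -172*(-18 + 36)*(-1/65341) = -172*18*(-1/65341) = -3096*(-1/65341) = 3096/65341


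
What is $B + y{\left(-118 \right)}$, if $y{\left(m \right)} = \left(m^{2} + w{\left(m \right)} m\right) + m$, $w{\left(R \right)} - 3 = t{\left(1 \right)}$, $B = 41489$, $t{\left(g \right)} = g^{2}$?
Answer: $54823$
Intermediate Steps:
$w{\left(R \right)} = 4$ ($w{\left(R \right)} = 3 + 1^{2} = 3 + 1 = 4$)
$y{\left(m \right)} = m^{2} + 5 m$ ($y{\left(m \right)} = \left(m^{2} + 4 m\right) + m = m^{2} + 5 m$)
$B + y{\left(-118 \right)} = 41489 - 118 \left(5 - 118\right) = 41489 - -13334 = 41489 + 13334 = 54823$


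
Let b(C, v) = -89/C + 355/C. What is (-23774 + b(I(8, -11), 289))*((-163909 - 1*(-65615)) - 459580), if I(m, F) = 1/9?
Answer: 11927346120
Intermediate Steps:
I(m, F) = 1/9
b(C, v) = 266/C
(-23774 + b(I(8, -11), 289))*((-163909 - 1*(-65615)) - 459580) = (-23774 + 266/(1/9))*((-163909 - 1*(-65615)) - 459580) = (-23774 + 266*9)*((-163909 + 65615) - 459580) = (-23774 + 2394)*(-98294 - 459580) = -21380*(-557874) = 11927346120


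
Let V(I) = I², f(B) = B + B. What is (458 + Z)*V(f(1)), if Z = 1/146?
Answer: 133738/73 ≈ 1832.0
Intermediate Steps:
f(B) = 2*B
Z = 1/146 ≈ 0.0068493
(458 + Z)*V(f(1)) = (458 + 1/146)*(2*1)² = (66869/146)*2² = (66869/146)*4 = 133738/73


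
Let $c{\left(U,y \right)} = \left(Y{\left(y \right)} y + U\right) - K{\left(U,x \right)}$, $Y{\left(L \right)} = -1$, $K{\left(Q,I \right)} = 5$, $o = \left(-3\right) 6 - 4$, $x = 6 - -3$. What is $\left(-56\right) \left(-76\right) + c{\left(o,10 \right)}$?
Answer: $4219$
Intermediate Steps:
$x = 9$ ($x = 6 + 3 = 9$)
$o = -22$ ($o = -18 - 4 = -22$)
$c{\left(U,y \right)} = -5 + U - y$ ($c{\left(U,y \right)} = \left(- y + U\right) - 5 = \left(U - y\right) - 5 = -5 + U - y$)
$\left(-56\right) \left(-76\right) + c{\left(o,10 \right)} = \left(-56\right) \left(-76\right) - 37 = 4256 - 37 = 4219$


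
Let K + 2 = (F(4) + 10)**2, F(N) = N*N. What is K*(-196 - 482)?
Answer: -456972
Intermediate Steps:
F(N) = N**2
K = 674 (K = -2 + (4**2 + 10)**2 = -2 + (16 + 10)**2 = -2 + 26**2 = -2 + 676 = 674)
K*(-196 - 482) = 674*(-196 - 482) = 674*(-678) = -456972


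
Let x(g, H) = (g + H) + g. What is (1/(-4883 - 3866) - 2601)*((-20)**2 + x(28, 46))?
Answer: -11423587300/8749 ≈ -1.3057e+6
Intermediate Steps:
x(g, H) = H + 2*g (x(g, H) = (H + g) + g = H + 2*g)
(1/(-4883 - 3866) - 2601)*((-20)**2 + x(28, 46)) = (1/(-4883 - 3866) - 2601)*((-20)**2 + (46 + 2*28)) = (1/(-8749) - 2601)*(400 + (46 + 56)) = (-1/8749 - 2601)*(400 + 102) = -22756150/8749*502 = -11423587300/8749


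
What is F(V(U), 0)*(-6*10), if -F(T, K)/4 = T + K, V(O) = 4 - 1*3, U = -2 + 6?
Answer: 240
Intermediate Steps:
U = 4
V(O) = 1 (V(O) = 4 - 3 = 1)
F(T, K) = -4*K - 4*T (F(T, K) = -4*(T + K) = -4*(K + T) = -4*K - 4*T)
F(V(U), 0)*(-6*10) = (-4*0 - 4*1)*(-6*10) = (0 - 4)*(-60) = -4*(-60) = 240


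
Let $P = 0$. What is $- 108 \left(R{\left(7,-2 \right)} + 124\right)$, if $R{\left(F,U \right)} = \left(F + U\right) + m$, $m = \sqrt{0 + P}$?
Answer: $-13932$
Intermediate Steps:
$m = 0$ ($m = \sqrt{0 + 0} = \sqrt{0} = 0$)
$R{\left(F,U \right)} = F + U$ ($R{\left(F,U \right)} = \left(F + U\right) + 0 = F + U$)
$- 108 \left(R{\left(7,-2 \right)} + 124\right) = - 108 \left(\left(7 - 2\right) + 124\right) = - 108 \left(5 + 124\right) = \left(-108\right) 129 = -13932$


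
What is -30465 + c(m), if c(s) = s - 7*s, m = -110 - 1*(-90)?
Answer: -30345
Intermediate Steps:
m = -20 (m = -110 + 90 = -20)
c(s) = -6*s
-30465 + c(m) = -30465 - 6*(-20) = -30465 + 120 = -30345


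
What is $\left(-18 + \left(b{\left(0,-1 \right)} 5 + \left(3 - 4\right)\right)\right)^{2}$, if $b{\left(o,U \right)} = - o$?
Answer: $361$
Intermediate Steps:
$\left(-18 + \left(b{\left(0,-1 \right)} 5 + \left(3 - 4\right)\right)\right)^{2} = \left(-18 + \left(\left(-1\right) 0 \cdot 5 + \left(3 - 4\right)\right)\right)^{2} = \left(-18 + \left(0 \cdot 5 + \left(3 - 4\right)\right)\right)^{2} = \left(-18 + \left(0 - 1\right)\right)^{2} = \left(-18 - 1\right)^{2} = \left(-19\right)^{2} = 361$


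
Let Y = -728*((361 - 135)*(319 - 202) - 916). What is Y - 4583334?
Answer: -23166262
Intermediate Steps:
Y = -18582928 (Y = -728*(226*117 - 916) = -728*(26442 - 916) = -728*25526 = -18582928)
Y - 4583334 = -18582928 - 4583334 = -23166262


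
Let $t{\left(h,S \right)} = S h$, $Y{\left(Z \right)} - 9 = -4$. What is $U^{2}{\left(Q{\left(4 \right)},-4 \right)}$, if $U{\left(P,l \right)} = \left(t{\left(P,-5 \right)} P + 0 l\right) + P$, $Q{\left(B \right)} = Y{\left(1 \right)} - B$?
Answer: $16$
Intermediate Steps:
$Y{\left(Z \right)} = 5$ ($Y{\left(Z \right)} = 9 - 4 = 5$)
$Q{\left(B \right)} = 5 - B$
$U{\left(P,l \right)} = P - 5 P^{2}$ ($U{\left(P,l \right)} = \left(- 5 P P + 0 l\right) + P = \left(- 5 P^{2} + 0\right) + P = - 5 P^{2} + P = P - 5 P^{2}$)
$U^{2}{\left(Q{\left(4 \right)},-4 \right)} = \left(\left(5 - 4\right) \left(1 - 5 \left(5 - 4\right)\right)\right)^{2} = \left(1 \left(1 - 5\right)\right)^{2} = \left(1 \left(-4\right)\right)^{2} = \left(-4\right)^{2} = 16$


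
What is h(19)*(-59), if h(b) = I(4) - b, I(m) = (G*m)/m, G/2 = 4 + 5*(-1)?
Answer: 1239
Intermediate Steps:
G = -2 (G = 2*(4 + 5*(-1)) = 2*(4 - 5) = 2*(-1) = -2)
I(m) = -2 (I(m) = (-2*m)/m = -2)
h(b) = -2 - b
h(19)*(-59) = (-2 - 1*19)*(-59) = (-2 - 19)*(-59) = -21*(-59) = 1239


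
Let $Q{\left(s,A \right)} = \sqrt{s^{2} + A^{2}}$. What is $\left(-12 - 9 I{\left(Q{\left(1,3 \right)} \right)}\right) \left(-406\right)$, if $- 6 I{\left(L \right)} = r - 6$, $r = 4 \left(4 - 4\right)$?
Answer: $8526$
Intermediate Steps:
$r = 0$ ($r = 4 \cdot 0 = 0$)
$Q{\left(s,A \right)} = \sqrt{A^{2} + s^{2}}$
$I{\left(L \right)} = 1$ ($I{\left(L \right)} = - \frac{0 - 6}{6} = \left(- \frac{1}{6}\right) \left(-6\right) = 1$)
$\left(-12 - 9 I{\left(Q{\left(1,3 \right)} \right)}\right) \left(-406\right) = \left(-12 - 9\right) \left(-406\right) = \left(-21\right) \left(-406\right) = 8526$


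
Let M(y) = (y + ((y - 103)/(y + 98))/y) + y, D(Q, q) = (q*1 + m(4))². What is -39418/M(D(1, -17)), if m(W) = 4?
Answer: -296443069/2541940 ≈ -116.62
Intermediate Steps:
D(Q, q) = (4 + q)² (D(Q, q) = (q*1 + 4)² = (q + 4)² = (4 + q)²)
M(y) = 2*y + (-103 + y)/(y*(98 + y)) (M(y) = (y + ((-103 + y)/(98 + y))/y) + y = (y + (-103 + y)/(y*(98 + y))) + y = 2*y + (-103 + y)/(y*(98 + y)))
-39418/M(D(1, -17)) = -39418*(4 - 17)²*(98 + (4 - 17)²)/(-103 + (4 - 17)² + 2*((4 - 17)²)³ + 196*((4 - 17)²)²) = -39418*169*(98 + (-13)²)/(-103 + (-13)² + 2*((-13)²)³ + 196*((-13)²)²) = -39418*169*(98 + 169)/(-103 + 169 + 2*169³ + 196*169²) = -39418*45123/(-103 + 169 + 2*4826809 + 196*28561) = -39418*45123/(-103 + 169 + 9653618 + 5597956) = -39418/((1/169)*(1/267)*15251640) = -39418/5083880/15041 = -39418*15041/5083880 = -296443069/2541940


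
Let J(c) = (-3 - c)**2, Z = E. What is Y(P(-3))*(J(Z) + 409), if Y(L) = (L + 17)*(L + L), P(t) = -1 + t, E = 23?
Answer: -112840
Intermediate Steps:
Z = 23
Y(L) = 2*L*(17 + L) (Y(L) = (17 + L)*(2*L) = 2*L*(17 + L))
Y(P(-3))*(J(Z) + 409) = (2*(-1 - 3)*(17 + (-1 - 3)))*((3 + 23)**2 + 409) = (2*(-4)*(17 - 4))*(26**2 + 409) = (2*(-4)*13)*(676 + 409) = -104*1085 = -112840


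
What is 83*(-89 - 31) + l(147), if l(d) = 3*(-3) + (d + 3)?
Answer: -9819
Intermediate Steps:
l(d) = -6 + d (l(d) = -9 + (3 + d) = -6 + d)
83*(-89 - 31) + l(147) = 83*(-89 - 31) + (-6 + 147) = 83*(-120) + 141 = -9960 + 141 = -9819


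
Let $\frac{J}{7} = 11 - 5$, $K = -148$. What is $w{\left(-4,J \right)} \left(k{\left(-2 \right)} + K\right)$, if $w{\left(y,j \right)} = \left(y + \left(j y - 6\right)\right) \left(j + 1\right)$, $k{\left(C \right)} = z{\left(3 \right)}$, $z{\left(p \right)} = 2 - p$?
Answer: $1140446$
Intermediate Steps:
$J = 42$ ($J = 7 \left(11 - 5\right) = 7 \cdot 6 = 42$)
$k{\left(C \right)} = -1$ ($k{\left(C \right)} = 2 - 3 = -1$)
$w{\left(y,j \right)} = \left(1 + j\right) \left(-6 + y + j y\right)$ ($w{\left(y,j \right)} = \left(y + \left(-6 + j y\right)\right) \left(1 + j\right) = \left(-6 + y + j y\right) \left(1 + j\right) = \left(1 + j\right) \left(-6 + y + j y\right)$)
$w{\left(-4,J \right)} \left(k{\left(-2 \right)} + K\right) = \left(-6 - 4 - 252 - 4 \cdot 42^{2} + 2 \cdot 42 \left(-4\right)\right) \left(-1 - 148\right) = \left(-6 - 4 - 252 - 7056 - 336\right) \left(-149\right) = \left(-7654\right) \left(-149\right) = 1140446$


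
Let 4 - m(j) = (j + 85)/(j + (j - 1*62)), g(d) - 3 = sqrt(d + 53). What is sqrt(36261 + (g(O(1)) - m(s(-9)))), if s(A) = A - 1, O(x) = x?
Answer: sqrt(243806090 + 20172*sqrt(6))/82 ≈ 190.44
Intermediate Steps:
s(A) = -1 + A
g(d) = 3 + sqrt(53 + d) (g(d) = 3 + sqrt(d + 53) = 3 + sqrt(53 + d))
m(j) = 4 - (85 + j)/(-62 + 2*j) (m(j) = 4 - (j + 85)/(j + (j - 1*62)) = 4 - (85 + j)/(j + (j - 62)) = 4 - (85 + j)/(j + (-62 + j)) = 4 - (85 + j)/(-62 + 2*j))
sqrt(36261 + (g(O(1)) - m(s(-9)))) = sqrt(36261 + ((3 + sqrt(53 + 1)) - (-333 + 7*(-1 - 9))/(2*(-31 + (-1 - 9))))) = sqrt(36261 + ((3 + sqrt(54)) - (-333 + 7*(-10))/(2*(-31 - 10)))) = sqrt(36261 + ((3 + 3*sqrt(6)) - (-333 - 70)/(2*(-41)))) = sqrt(36261 + ((3 + 3*sqrt(6)) - (-1)*(-403)/(2*41))) = sqrt(36261 + ((3 + 3*sqrt(6)) - 1*403/82)) = sqrt(36261 + ((3 + 3*sqrt(6)) - 403/82)) = sqrt(36261 + (-157/82 + 3*sqrt(6))) = sqrt(2973245/82 + 3*sqrt(6))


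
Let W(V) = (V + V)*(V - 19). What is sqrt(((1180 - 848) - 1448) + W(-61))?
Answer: 2*sqrt(2161) ≈ 92.973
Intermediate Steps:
W(V) = 2*V*(-19 + V) (W(V) = (2*V)*(-19 + V) = 2*V*(-19 + V))
sqrt(((1180 - 848) - 1448) + W(-61)) = sqrt(((1180 - 848) - 1448) + 2*(-61)*(-19 - 61)) = sqrt((332 - 1448) + 2*(-61)*(-80)) = sqrt(-1116 + 9760) = sqrt(8644) = 2*sqrt(2161)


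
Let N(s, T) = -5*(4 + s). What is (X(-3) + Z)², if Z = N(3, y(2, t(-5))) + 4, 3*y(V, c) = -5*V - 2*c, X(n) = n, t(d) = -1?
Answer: 1156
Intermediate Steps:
y(V, c) = -5*V/3 - 2*c/3 (y(V, c) = (-5*V - 2*c)/3 = -5*V/3 - 2*c/3)
N(s, T) = -20 - 5*s
Z = -31 (Z = (-20 - 5*3) + 4 = (-20 - 15) + 4 = -35 + 4 = -31)
(X(-3) + Z)² = (-3 - 31)² = (-34)² = 1156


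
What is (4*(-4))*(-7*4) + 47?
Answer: 495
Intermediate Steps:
(4*(-4))*(-7*4) + 47 = -16*(-28) + 47 = 448 + 47 = 495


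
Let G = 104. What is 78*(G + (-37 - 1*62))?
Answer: 390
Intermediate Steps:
78*(G + (-37 - 1*62)) = 78*(104 + (-37 - 1*62)) = 78*(104 + (-37 - 62)) = 78*(104 - 99) = 78*5 = 390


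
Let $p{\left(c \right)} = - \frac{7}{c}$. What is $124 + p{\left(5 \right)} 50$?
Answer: $54$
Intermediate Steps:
$124 + p{\left(5 \right)} 50 = 124 + - \frac{7}{5} \cdot 50 = 124 + \left(-7\right) \frac{1}{5} \cdot 50 = 124 - 70 = 54$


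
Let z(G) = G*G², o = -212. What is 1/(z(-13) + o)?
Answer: -1/2409 ≈ -0.00041511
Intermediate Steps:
z(G) = G³
1/(z(-13) + o) = 1/((-13)³ - 212) = 1/(-2197 - 212) = 1/(-2409) = -1/2409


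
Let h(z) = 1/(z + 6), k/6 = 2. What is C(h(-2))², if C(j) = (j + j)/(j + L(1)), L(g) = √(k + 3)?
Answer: 964/57121 - 32*√15/57121 ≈ 0.014707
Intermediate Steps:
k = 12 (k = 6*2 = 12)
h(z) = 1/(6 + z)
L(g) = √15 (L(g) = √(12 + 3) = √15)
C(j) = 2*j/(j + √15) (C(j) = (j + j)/(j + √15) = (2*j)/(j + √15) = 2*j/(j + √15))
C(h(-2))² = (2/((6 - 2)*(1/(6 - 2) + √15)))² = (2/(4*(1/4 + √15)))² = (2*(¼)/(¼ + √15))² = (1/(2*(¼ + √15)))² = 1/(4*(¼ + √15)²)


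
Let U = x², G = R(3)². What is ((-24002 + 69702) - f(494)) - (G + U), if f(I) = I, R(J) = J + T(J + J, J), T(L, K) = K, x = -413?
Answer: -125399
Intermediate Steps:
R(J) = 2*J (R(J) = J + J = 2*J)
G = 36 (G = (2*3)² = 6² = 36)
U = 170569 (U = (-413)² = 170569)
((-24002 + 69702) - f(494)) - (G + U) = ((-24002 + 69702) - 1*494) - (36 + 170569) = (45700 - 494) - 1*170605 = 45206 - 170605 = -125399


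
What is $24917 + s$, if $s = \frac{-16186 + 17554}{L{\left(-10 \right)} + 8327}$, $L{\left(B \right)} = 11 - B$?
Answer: $\frac{52002121}{2087} \approx 24917.0$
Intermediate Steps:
$s = \frac{342}{2087}$ ($s = \frac{-16186 + 17554}{\left(11 - -10\right) + 8327} = \frac{1368}{\left(11 + 10\right) + 8327} = \frac{1368}{21 + 8327} = \frac{1368}{8348} = 1368 \cdot \frac{1}{8348} = \frac{342}{2087} \approx 0.16387$)
$24917 + s = 24917 + \frac{342}{2087} = \frac{52002121}{2087}$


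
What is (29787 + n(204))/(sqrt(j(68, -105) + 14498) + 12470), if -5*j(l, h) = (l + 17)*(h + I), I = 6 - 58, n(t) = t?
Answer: 124662590/51827911 - 9997*sqrt(17167)/51827911 ≈ 2.3800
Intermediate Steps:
I = -52
j(l, h) = -(-52 + h)*(17 + l)/5 (j(l, h) = -(l + 17)*(h - 52)/5 = -(17 + l)*(-52 + h)/5 = -(-52 + h)*(17 + l)/5)
(29787 + n(204))/(sqrt(j(68, -105) + 14498) + 12470) = (29787 + 204)/(sqrt((884/5 - 17/5*(-105) + (52/5)*68 - 1/5*(-105)*68) + 14498) + 12470) = 29991/(sqrt((884/5 + 357 + 3536/5 + 1428) + 14498) + 12470) = 29991/(sqrt(2669 + 14498) + 12470) = 29991/(sqrt(17167) + 12470) = 29991/(12470 + sqrt(17167))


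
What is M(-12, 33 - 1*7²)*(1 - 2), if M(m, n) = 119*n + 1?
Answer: 1903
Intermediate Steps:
M(m, n) = 1 + 119*n
M(-12, 33 - 1*7²)*(1 - 2) = (1 + 119*(33 - 1*7²))*(1 - 2) = (1 + 119*(33 - 1*49))*(-1) = (1 + 119*(33 - 49))*(-1) = (1 + 119*(-16))*(-1) = (1 - 1904)*(-1) = -1903*(-1) = 1903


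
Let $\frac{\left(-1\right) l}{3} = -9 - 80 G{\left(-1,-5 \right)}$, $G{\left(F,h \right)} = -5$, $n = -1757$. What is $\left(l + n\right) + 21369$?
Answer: $18439$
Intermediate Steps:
$l = -1173$ ($l = - 3 \left(-9 - -400\right) = - 3 \left(-9 + 400\right) = \left(-3\right) 391 = -1173$)
$\left(l + n\right) + 21369 = \left(-1173 - 1757\right) + 21369 = -2930 + 21369 = 18439$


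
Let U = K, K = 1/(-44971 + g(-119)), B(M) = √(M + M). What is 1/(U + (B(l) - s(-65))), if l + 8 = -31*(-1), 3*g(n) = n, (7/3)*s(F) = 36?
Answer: -13784652463848/171579174541433 - 893448410176*√46/171579174541433 ≈ -0.11566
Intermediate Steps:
s(F) = 108/7 (s(F) = (3/7)*36 = 108/7)
g(n) = n/3
l = 23 (l = -8 - 31*(-1) = -8 + 31 = 23)
B(M) = √2*√M (B(M) = √(2*M) = √2*√M)
K = -3/135032 (K = 1/(-44971 + (⅓)*(-119)) = 1/(-44971 - 119/3) = 1/(-135032/3) = -3/135032 ≈ -2.2217e-5)
U = -3/135032 ≈ -2.2217e-5
1/(U + (B(l) - s(-65))) = 1/(-3/135032 + (√2*√23 - 1*108/7)) = 1/(-3/135032 + (√46 - 108/7)) = 1/(-3/135032 + (-108/7 + √46)) = 1/(-14583477/945224 + √46)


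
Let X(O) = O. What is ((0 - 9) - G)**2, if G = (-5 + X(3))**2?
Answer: 169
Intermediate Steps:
G = 4 (G = (-5 + 3)**2 = (-2)**2 = 4)
((0 - 9) - G)**2 = ((0 - 9) - 1*4)**2 = (-9 - 4)**2 = (-13)**2 = 169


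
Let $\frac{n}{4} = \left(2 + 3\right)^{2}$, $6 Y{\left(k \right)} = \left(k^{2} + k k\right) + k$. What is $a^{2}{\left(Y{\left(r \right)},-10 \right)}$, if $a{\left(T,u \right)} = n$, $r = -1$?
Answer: $10000$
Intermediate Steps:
$Y{\left(k \right)} = \frac{k^{2}}{3} + \frac{k}{6}$ ($Y{\left(k \right)} = \frac{\left(k^{2} + k k\right) + k}{6} = \frac{\left(k^{2} + k^{2}\right) + k}{6} = \frac{2 k^{2} + k}{6} = \frac{k + 2 k^{2}}{6} = \frac{k^{2}}{3} + \frac{k}{6}$)
$n = 100$ ($n = 4 \left(2 + 3\right)^{2} = 4 \cdot 5^{2} = 4 \cdot 25 = 100$)
$a{\left(T,u \right)} = 100$
$a^{2}{\left(Y{\left(r \right)},-10 \right)} = 100^{2} = 10000$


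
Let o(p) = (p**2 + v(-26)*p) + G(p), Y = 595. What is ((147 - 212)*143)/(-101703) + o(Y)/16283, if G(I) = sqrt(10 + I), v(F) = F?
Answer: 34583409650/1656029949 + 11*sqrt(5)/16283 ≈ 20.885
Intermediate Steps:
o(p) = p**2 + sqrt(10 + p) - 26*p (o(p) = (p**2 - 26*p) + sqrt(10 + p) = p**2 + sqrt(10 + p) - 26*p)
((147 - 212)*143)/(-101703) + o(Y)/16283 = ((147 - 212)*143)/(-101703) + (595**2 + sqrt(10 + 595) - 26*595)/16283 = -65*143*(-1/101703) + (354025 + sqrt(605) - 15470)*(1/16283) = -9295*(-1/101703) + (354025 + 11*sqrt(5) - 15470)*(1/16283) = 9295/101703 + (338555 + 11*sqrt(5))*(1/16283) = 9295/101703 + (338555/16283 + 11*sqrt(5)/16283) = 34583409650/1656029949 + 11*sqrt(5)/16283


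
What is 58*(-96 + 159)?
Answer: 3654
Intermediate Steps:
58*(-96 + 159) = 58*63 = 3654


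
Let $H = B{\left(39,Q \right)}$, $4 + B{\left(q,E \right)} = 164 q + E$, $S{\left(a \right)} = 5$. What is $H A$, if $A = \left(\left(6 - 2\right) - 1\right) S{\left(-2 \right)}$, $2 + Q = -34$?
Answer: $95340$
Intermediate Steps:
$Q = -36$ ($Q = -2 - 34 = -36$)
$A = 15$ ($A = \left(\left(6 - 2\right) - 1\right) 5 = \left(4 - 1\right) 5 = 3 \cdot 5 = 15$)
$B{\left(q,E \right)} = -4 + E + 164 q$ ($B{\left(q,E \right)} = -4 + \left(164 q + E\right) = -4 + \left(E + 164 q\right) = -4 + E + 164 q$)
$H = 6356$ ($H = -4 - 36 + 164 \cdot 39 = -4 - 36 + 6396 = 6356$)
$H A = 6356 \cdot 15 = 95340$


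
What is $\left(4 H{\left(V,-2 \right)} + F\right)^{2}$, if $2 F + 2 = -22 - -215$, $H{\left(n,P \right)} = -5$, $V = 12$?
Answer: $\frac{22801}{4} \approx 5700.3$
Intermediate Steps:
$F = \frac{191}{2}$ ($F = -1 + \frac{-22 - -215}{2} = -1 + \frac{-22 + 215}{2} = -1 + \frac{1}{2} \cdot 193 = -1 + \frac{193}{2} = \frac{191}{2} \approx 95.5$)
$\left(4 H{\left(V,-2 \right)} + F\right)^{2} = \left(4 \left(-5\right) + \frac{191}{2}\right)^{2} = \left(-20 + \frac{191}{2}\right)^{2} = \left(\frac{151}{2}\right)^{2} = \frac{22801}{4}$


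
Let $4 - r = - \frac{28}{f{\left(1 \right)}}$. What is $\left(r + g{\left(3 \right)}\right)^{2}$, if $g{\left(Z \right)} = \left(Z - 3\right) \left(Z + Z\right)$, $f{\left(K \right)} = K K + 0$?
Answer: $1024$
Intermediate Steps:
$f{\left(K \right)} = K^{2}$ ($f{\left(K \right)} = K^{2} + 0 = K^{2}$)
$g{\left(Z \right)} = 2 Z \left(-3 + Z\right)$ ($g{\left(Z \right)} = \left(-3 + Z\right) 2 Z = 2 Z \left(-3 + Z\right)$)
$r = 32$ ($r = 4 - - \frac{28}{1^{2}} = 4 - - \frac{28}{1} = 4 - \left(-28\right) 1 = 4 - -28 = 4 + 28 = 32$)
$\left(r + g{\left(3 \right)}\right)^{2} = \left(32 + 2 \cdot 3 \left(-3 + 3\right)\right)^{2} = \left(32 + 2 \cdot 3 \cdot 0\right)^{2} = \left(32 + 0\right)^{2} = 32^{2} = 1024$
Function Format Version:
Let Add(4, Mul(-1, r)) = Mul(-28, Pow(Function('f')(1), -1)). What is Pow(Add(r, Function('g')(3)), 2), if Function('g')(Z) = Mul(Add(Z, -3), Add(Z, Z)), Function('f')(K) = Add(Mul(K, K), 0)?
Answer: 1024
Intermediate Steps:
Function('f')(K) = Pow(K, 2) (Function('f')(K) = Add(Pow(K, 2), 0) = Pow(K, 2))
Function('g')(Z) = Mul(2, Z, Add(-3, Z)) (Function('g')(Z) = Mul(Add(-3, Z), Mul(2, Z)) = Mul(2, Z, Add(-3, Z)))
r = 32 (r = Add(4, Mul(-1, Mul(-28, Pow(Pow(1, 2), -1)))) = Add(4, Mul(-1, Mul(-28, Pow(1, -1)))) = Add(4, Mul(-1, Mul(-28, 1))) = Add(4, Mul(-1, -28)) = Add(4, 28) = 32)
Pow(Add(r, Function('g')(3)), 2) = Pow(Add(32, Mul(2, 3, Add(-3, 3))), 2) = Pow(Add(32, Mul(2, 3, 0)), 2) = Pow(Add(32, 0), 2) = Pow(32, 2) = 1024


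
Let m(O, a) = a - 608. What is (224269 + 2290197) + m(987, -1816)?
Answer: 2512042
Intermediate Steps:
m(O, a) = -608 + a
(224269 + 2290197) + m(987, -1816) = (224269 + 2290197) + (-608 - 1816) = 2514466 - 2424 = 2512042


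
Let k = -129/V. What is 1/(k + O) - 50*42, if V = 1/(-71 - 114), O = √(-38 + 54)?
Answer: -50124899/23869 ≈ -2100.0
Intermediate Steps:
O = 4 (O = √16 = 4)
V = -1/185 (V = 1/(-185) = -1/185 ≈ -0.0054054)
k = 23865 (k = -129/(-1/185) = -129*(-185) = 23865)
1/(k + O) - 50*42 = 1/(23865 + 4) - 50*42 = 1/23869 - 2100 = -50124899/23869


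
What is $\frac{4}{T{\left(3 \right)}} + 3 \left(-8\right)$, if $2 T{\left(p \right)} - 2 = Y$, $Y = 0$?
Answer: $-20$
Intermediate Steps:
$T{\left(p \right)} = 1$ ($T{\left(p \right)} = 1 + \frac{1}{2} \cdot 0 = 1 + 0 = 1$)
$\frac{4}{T{\left(3 \right)}} + 3 \left(-8\right) = \frac{4}{1} + 3 \left(-8\right) = 4 \cdot 1 - 24 = 4 - 24 = -20$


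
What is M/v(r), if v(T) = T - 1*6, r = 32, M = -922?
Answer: -461/13 ≈ -35.462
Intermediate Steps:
v(T) = -6 + T (v(T) = T - 6 = -6 + T)
M/v(r) = -922/(-6 + 32) = -922/26 = -922*1/26 = -461/13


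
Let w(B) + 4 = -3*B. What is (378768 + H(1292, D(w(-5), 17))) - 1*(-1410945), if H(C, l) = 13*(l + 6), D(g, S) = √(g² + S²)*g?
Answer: 1789791 + 143*√410 ≈ 1.7927e+6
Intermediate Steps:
w(B) = -4 - 3*B
D(g, S) = g*√(S² + g²) (D(g, S) = √(S² + g²)*g = g*√(S² + g²))
H(C, l) = 78 + 13*l (H(C, l) = 13*(6 + l) = 78 + 13*l)
(378768 + H(1292, D(w(-5), 17))) - 1*(-1410945) = (378768 + (78 + 13*((-4 - 3*(-5))*√(17² + (-4 - 3*(-5))²)))) - 1*(-1410945) = (378768 + (78 + 13*((-4 + 15)*√(289 + (-4 + 15)²)))) + 1410945 = (378768 + (78 + 13*(11*√(289 + 11²)))) + 1410945 = (378768 + (78 + 13*(11*√(289 + 121)))) + 1410945 = (378768 + (78 + 13*(11*√410))) + 1410945 = (378768 + (78 + 143*√410)) + 1410945 = (378846 + 143*√410) + 1410945 = 1789791 + 143*√410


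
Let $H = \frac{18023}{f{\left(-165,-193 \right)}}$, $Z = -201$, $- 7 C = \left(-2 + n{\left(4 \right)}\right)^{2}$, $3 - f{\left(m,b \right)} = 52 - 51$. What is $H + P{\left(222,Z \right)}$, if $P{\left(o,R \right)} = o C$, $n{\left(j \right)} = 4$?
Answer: $\frac{124385}{14} \approx 8884.6$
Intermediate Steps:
$f{\left(m,b \right)} = 2$ ($f{\left(m,b \right)} = 3 - \left(52 - 51\right) = 3 - 1 = 2$)
$C = - \frac{4}{7}$ ($C = - \frac{\left(-2 + 4\right)^{2}}{7} = - \frac{2^{2}}{7} = \left(- \frac{1}{7}\right) 4 = - \frac{4}{7} \approx -0.57143$)
$P{\left(o,R \right)} = - \frac{4 o}{7}$ ($P{\left(o,R \right)} = o \left(- \frac{4}{7}\right) = - \frac{4 o}{7}$)
$H = \frac{18023}{2} \approx 9011.5$
$H + P{\left(222,Z \right)} = \frac{18023}{2} - \frac{888}{7} = \frac{124385}{14}$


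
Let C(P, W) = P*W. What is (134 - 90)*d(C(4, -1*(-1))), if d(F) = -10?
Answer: -440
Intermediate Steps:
(134 - 90)*d(C(4, -1*(-1))) = (134 - 90)*(-10) = 44*(-10) = -440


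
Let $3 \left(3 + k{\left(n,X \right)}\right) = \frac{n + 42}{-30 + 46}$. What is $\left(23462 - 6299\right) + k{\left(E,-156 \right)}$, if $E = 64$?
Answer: $\frac{411893}{24} \approx 17162.0$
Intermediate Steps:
$k{\left(n,X \right)} = - \frac{17}{8} + \frac{n}{48}$ ($k{\left(n,X \right)} = -3 + \frac{\left(n + 42\right) \frac{1}{-30 + 46}}{3} = -3 + \frac{\left(42 + n\right) \frac{1}{16}}{3} = -3 + \frac{\frac{21}{8} + \frac{n}{16}}{3} = -3 + \left(\frac{7}{8} + \frac{n}{48}\right) = - \frac{17}{8} + \frac{n}{48}$)
$\left(23462 - 6299\right) + k{\left(E,-156 \right)} = \left(23462 - 6299\right) + \left(- \frac{17}{8} + \frac{1}{48} \cdot 64\right) = 17163 + \left(- \frac{17}{8} + \frac{4}{3}\right) = 17163 - \frac{19}{24} = \frac{411893}{24}$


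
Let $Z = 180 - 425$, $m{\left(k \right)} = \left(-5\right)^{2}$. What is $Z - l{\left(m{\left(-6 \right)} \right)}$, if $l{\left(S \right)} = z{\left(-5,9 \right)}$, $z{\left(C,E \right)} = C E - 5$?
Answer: $-195$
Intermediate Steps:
$m{\left(k \right)} = 25$
$z{\left(C,E \right)} = -5 + C E$
$l{\left(S \right)} = -50$ ($l{\left(S \right)} = -5 - 45 = -50$)
$Z = -245$ ($Z = 180 - 425 = -245$)
$Z - l{\left(m{\left(-6 \right)} \right)} = -245 - -50 = -245 + 50 = -195$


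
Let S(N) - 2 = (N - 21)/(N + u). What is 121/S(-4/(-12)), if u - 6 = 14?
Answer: 7381/60 ≈ 123.02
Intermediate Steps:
u = 20 (u = 6 + 14 = 20)
S(N) = 2 + (-21 + N)/(20 + N) (S(N) = 2 + (N - 21)/(N + 20) = 2 + (-21 + N)/(20 + N))
121/S(-4/(-12)) = 121/(((19 + 3*(-4/(-12)))/(20 - 4/(-12)))) = 121/(((19 + 3*(-4*(-1/12)))/(20 - 4*(-1/12)))) = 121/(((19 + 3*(⅓))/(20 + ⅓))) = 121/(((19 + 1)/(61/3))) = 121/(((3/61)*20)) = 121/(60/61) = 121*(61/60) = 7381/60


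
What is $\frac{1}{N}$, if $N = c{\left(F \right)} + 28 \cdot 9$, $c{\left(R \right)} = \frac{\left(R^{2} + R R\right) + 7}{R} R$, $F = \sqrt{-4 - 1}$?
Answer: $\frac{1}{249} \approx 0.0040161$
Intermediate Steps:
$F = i \sqrt{5}$ ($F = \sqrt{-5} = i \sqrt{5} \approx 2.2361 i$)
$c{\left(R \right)} = 7 + 2 R^{2}$ ($c{\left(R \right)} = \frac{\left(R^{2} + R^{2}\right) + 7}{R} R = \frac{2 R^{2} + 7}{R} R = \frac{7 + 2 R^{2}}{R} R = 7 + 2 R^{2}$)
$N = 249$ ($N = \left(7 + 2 \left(i \sqrt{5}\right)^{2}\right) + 28 \cdot 9 = \left(7 + 2 \left(-5\right)\right) + 252 = \left(7 - 10\right) + 252 = -3 + 252 = 249$)
$\frac{1}{N} = \frac{1}{249}$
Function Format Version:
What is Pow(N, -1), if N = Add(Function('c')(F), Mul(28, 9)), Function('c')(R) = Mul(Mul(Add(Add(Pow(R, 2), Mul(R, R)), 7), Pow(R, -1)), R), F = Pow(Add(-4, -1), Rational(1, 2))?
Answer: Rational(1, 249) ≈ 0.0040161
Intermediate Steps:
F = Mul(I, Pow(5, Rational(1, 2))) (F = Pow(-5, Rational(1, 2)) = Mul(I, Pow(5, Rational(1, 2))) ≈ Mul(2.2361, I))
Function('c')(R) = Add(7, Mul(2, Pow(R, 2))) (Function('c')(R) = Mul(Mul(Add(Add(Pow(R, 2), Pow(R, 2)), 7), Pow(R, -1)), R) = Mul(Mul(Add(Mul(2, Pow(R, 2)), 7), Pow(R, -1)), R) = Mul(Mul(Add(7, Mul(2, Pow(R, 2))), Pow(R, -1)), R) = Mul(Mul(Pow(R, -1), Add(7, Mul(2, Pow(R, 2)))), R) = Add(7, Mul(2, Pow(R, 2))))
N = 249 (N = Add(Add(7, Mul(2, Pow(Mul(I, Pow(5, Rational(1, 2))), 2))), Mul(28, 9)) = Add(Add(7, Mul(2, -5)), 252) = Add(Add(7, -10), 252) = Add(-3, 252) = 249)
Pow(N, -1) = Pow(249, -1) = Rational(1, 249)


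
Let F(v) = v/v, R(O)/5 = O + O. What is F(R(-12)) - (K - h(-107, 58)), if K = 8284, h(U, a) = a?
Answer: -8225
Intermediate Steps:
R(O) = 10*O (R(O) = 5*(O + O) = 5*(2*O) = 10*O)
F(v) = 1
F(R(-12)) - (K - h(-107, 58)) = 1 - (8284 - 1*58) = 1 - (8284 - 58) = 1 - 1*8226 = 1 - 8226 = -8225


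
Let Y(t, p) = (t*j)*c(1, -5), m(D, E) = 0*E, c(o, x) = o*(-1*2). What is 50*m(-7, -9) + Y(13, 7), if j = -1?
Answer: 26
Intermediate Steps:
c(o, x) = -2*o (c(o, x) = o*(-2) = -2*o)
m(D, E) = 0
Y(t, p) = 2*t (Y(t, p) = (t*(-1))*(-2*1) = -t*(-2) = 2*t)
50*m(-7, -9) + Y(13, 7) = 50*0 + 2*13 = 0 + 26 = 26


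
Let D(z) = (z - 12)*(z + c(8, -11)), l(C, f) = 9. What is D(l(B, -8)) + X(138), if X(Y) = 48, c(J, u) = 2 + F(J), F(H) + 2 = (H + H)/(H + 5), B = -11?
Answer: 225/13 ≈ 17.308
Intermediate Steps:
F(H) = -2 + 2*H/(5 + H) (F(H) = -2 + (H + H)/(H + 5) = -2 + (2*H)/(5 + H) = -2 + 2*H/(5 + H))
c(J, u) = 2 - 10/(5 + J)
D(z) = (-12 + z)*(16/13 + z) (D(z) = (z - 12)*(z + 2*8/(5 + 8)) = (-12 + z)*(z + 2*8/13) = (-12 + z)*(z + 2*8*(1/13)) = (-12 + z)*(z + 16/13) = (-12 + z)*(16/13 + z))
D(l(B, -8)) + X(138) = (-192/13 + 9² - 140/13*9) + 48 = (-192/13 + 81 - 1260/13) + 48 = -399/13 + 48 = 225/13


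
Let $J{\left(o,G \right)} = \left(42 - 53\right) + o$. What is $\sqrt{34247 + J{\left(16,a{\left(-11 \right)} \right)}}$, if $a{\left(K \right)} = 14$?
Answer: $2 \sqrt{8563} \approx 185.07$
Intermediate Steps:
$J{\left(o,G \right)} = -11 + o$
$\sqrt{34247 + J{\left(16,a{\left(-11 \right)} \right)}} = \sqrt{34247 + \left(-11 + 16\right)} = \sqrt{34247 + 5} = \sqrt{34252} = 2 \sqrt{8563}$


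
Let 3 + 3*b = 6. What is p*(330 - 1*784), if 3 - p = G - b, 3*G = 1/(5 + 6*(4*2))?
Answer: -288290/159 ≈ -1813.1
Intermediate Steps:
b = 1 (b = -1 + (⅓)*6 = -1 + 2 = 1)
G = 1/159 (G = 1/(3*(5 + 6*(4*2))) = 1/(3*(5 + 6*8)) = 1/(3*(5 + 48)) = (⅓)/53 = (⅓)*(1/53) = 1/159 ≈ 0.0062893)
p = 635/159 (p = 3 - (1/159 - 1*1) = 3 - (1/159 - 1) = 3 - 1*(-158/159) = 3 + 158/159 = 635/159 ≈ 3.9937)
p*(330 - 1*784) = 635*(330 - 1*784)/159 = 635*(330 - 784)/159 = (635/159)*(-454) = -288290/159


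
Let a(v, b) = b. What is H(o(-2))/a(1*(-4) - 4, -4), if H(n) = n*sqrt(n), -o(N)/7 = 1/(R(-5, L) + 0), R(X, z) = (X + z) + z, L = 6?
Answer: I/4 ≈ 0.25*I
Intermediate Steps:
R(X, z) = X + 2*z
o(N) = -1 (o(N) = -7/((-5 + 2*6) + 0) = -7/((-5 + 12) + 0) = -7/(7 + 0) = -7/7 = -7*1/7 = -1)
H(n) = n**(3/2)
H(o(-2))/a(1*(-4) - 4, -4) = (-1)**(3/2)/(-4) = -I*(-1/4) = I/4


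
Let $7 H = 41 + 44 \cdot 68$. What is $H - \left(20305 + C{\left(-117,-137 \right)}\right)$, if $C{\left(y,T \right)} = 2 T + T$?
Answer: $- \frac{136225}{7} \approx -19461.0$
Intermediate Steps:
$C{\left(y,T \right)} = 3 T$
$H = \frac{3033}{7}$ ($H = \frac{41 + 44 \cdot 68}{7} = \frac{41 + 2992}{7} = \frac{1}{7} \cdot 3033 = \frac{3033}{7} \approx 433.29$)
$H - \left(20305 + C{\left(-117,-137 \right)}\right) = \frac{3033}{7} - \left(20305 + 3 \left(-137\right)\right) = \frac{3033}{7} - 19894 = - \frac{136225}{7}$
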